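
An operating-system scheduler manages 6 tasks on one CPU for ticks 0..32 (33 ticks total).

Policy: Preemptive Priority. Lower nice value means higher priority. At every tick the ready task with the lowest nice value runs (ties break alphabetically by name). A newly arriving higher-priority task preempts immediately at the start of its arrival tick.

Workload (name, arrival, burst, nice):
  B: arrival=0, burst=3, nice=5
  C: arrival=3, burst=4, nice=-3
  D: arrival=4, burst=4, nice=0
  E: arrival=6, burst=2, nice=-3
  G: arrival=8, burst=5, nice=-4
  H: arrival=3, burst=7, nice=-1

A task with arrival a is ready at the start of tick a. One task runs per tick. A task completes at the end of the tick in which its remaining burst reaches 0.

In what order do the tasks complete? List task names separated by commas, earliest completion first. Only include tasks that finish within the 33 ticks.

completion order = B, C, G, E, H, D

t=0: ready={B} → run B
t=1: ready={B} → run B
t=2: ready={B} → run B
t=3: ready={C,H} → run C
t=4: ready={C,D,H} → run C
t=5: ready={C,D,H} → run C
t=6: ready={C,D,E,H} → run C
t=7: ready={D,E,H} → run E
t=8: ready={D,E,G,H} → run G
t=9: ready={D,E,G,H} → run G
t=10: ready={D,E,G,H} → run G
t=11: ready={D,E,G,H} → run G
t=12: ready={D,E,G,H} → run G
t=13: ready={D,E,H} → run E
t=14: ready={D,H} → run H
t=15: ready={D,H} → run H
t=16: ready={D,H} → run H
t=17: ready={D,H} → run H
t=18: ready={D,H} → run H
t=19: ready={D,H} → run H
t=20: ready={D,H} → run H
t=21: ready={D} → run D
t=22: ready={D} → run D
t=23: ready={D} → run D
t=24: ready={D} → run D
t=25: (idle)
t=26: (idle)
t=27: (idle)
t=28: (idle)
t=29: (idle)
t=30: (idle)
t=31: (idle)
t=32: (idle)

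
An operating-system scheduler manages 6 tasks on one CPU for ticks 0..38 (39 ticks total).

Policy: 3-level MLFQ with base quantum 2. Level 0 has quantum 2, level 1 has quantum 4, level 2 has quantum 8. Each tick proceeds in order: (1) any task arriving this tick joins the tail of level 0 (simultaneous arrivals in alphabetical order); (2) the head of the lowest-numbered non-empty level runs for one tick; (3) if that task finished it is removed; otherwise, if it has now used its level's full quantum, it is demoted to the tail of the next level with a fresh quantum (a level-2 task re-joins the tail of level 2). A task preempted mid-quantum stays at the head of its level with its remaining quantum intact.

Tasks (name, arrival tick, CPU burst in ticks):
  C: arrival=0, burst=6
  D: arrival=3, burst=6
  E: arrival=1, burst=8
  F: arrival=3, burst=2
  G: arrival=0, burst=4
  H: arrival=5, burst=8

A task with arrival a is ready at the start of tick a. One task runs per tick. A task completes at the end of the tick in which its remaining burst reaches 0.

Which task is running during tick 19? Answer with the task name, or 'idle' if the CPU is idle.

running at tick 19 = E

t=0: L0/L1/L2 = CG/-/- → run C
t=1: L0/L1/L2 = CGE/-/- → run C
t=2: L0/L1/L2 = GE/C/- → run G
t=3: L0/L1/L2 = GEDF/C/- → run G
t=4: L0/L1/L2 = EDF/CG/- → run E
t=5: L0/L1/L2 = EDFH/CG/- → run E
t=6: L0/L1/L2 = DFH/CGE/- → run D
t=7: L0/L1/L2 = DFH/CGE/- → run D
t=8: L0/L1/L2 = FH/CGED/- → run F
t=9: L0/L1/L2 = FH/CGED/- → run F
t=10: L0/L1/L2 = H/CGED/- → run H
t=11: L0/L1/L2 = H/CGED/- → run H
t=12: L0/L1/L2 = -/CGEDH/- → run C
t=13: L0/L1/L2 = -/CGEDH/- → run C
t=14: L0/L1/L2 = -/CGEDH/- → run C
t=15: L0/L1/L2 = -/CGEDH/- → run C
t=16: L0/L1/L2 = -/GEDH/- → run G
t=17: L0/L1/L2 = -/GEDH/- → run G
t=18: L0/L1/L2 = -/EDH/- → run E
t=19: L0/L1/L2 = -/EDH/- → run E
t=20: L0/L1/L2 = -/EDH/- → run E
t=21: L0/L1/L2 = -/EDH/- → run E
t=22: L0/L1/L2 = -/DH/E → run D
t=23: L0/L1/L2 = -/DH/E → run D
t=24: L0/L1/L2 = -/DH/E → run D
t=25: L0/L1/L2 = -/DH/E → run D
t=26: L0/L1/L2 = -/H/E → run H
t=27: L0/L1/L2 = -/H/E → run H
t=28: L0/L1/L2 = -/H/E → run H
t=29: L0/L1/L2 = -/H/E → run H
t=30: L0/L1/L2 = -/-/EH → run E
t=31: L0/L1/L2 = -/-/EH → run E
t=32: L0/L1/L2 = -/-/H → run H
t=33: L0/L1/L2 = -/-/H → run H
t=34: (idle)
t=35: (idle)
t=36: (idle)
t=37: (idle)
t=38: (idle)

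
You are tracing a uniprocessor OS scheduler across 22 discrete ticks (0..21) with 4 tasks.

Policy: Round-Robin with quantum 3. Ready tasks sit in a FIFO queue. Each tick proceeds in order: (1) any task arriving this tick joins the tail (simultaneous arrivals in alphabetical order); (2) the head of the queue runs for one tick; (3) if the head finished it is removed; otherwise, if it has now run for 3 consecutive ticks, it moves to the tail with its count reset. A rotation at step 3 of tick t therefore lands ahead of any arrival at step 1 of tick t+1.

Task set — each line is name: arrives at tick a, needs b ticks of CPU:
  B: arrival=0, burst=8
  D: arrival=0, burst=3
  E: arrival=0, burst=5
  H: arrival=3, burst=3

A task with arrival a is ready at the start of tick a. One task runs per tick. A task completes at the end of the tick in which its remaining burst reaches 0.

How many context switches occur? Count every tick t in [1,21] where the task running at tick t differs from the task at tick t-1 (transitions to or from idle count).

context switches = 7

t=0: queue=[B,D,E] q_used=0 → run B
t=1: queue=[B,D,E] q_used=1 → run B
t=2: queue=[B,D,E] q_used=2 → run B
t=3: queue=[D,E,B,H] q_used=0 → run D
t=4: queue=[D,E,B,H] q_used=1 → run D
t=5: queue=[D,E,B,H] q_used=2 → run D
t=6: queue=[E,B,H] q_used=0 → run E
t=7: queue=[E,B,H] q_used=1 → run E
t=8: queue=[E,B,H] q_used=2 → run E
t=9: queue=[B,H,E] q_used=0 → run B
t=10: queue=[B,H,E] q_used=1 → run B
t=11: queue=[B,H,E] q_used=2 → run B
t=12: queue=[H,E,B] q_used=0 → run H
t=13: queue=[H,E,B] q_used=1 → run H
t=14: queue=[H,E,B] q_used=2 → run H
t=15: queue=[E,B] q_used=0 → run E
t=16: queue=[E,B] q_used=1 → run E
t=17: queue=[B] q_used=0 → run B
t=18: queue=[B] q_used=1 → run B
t=19: (idle)
t=20: (idle)
t=21: (idle)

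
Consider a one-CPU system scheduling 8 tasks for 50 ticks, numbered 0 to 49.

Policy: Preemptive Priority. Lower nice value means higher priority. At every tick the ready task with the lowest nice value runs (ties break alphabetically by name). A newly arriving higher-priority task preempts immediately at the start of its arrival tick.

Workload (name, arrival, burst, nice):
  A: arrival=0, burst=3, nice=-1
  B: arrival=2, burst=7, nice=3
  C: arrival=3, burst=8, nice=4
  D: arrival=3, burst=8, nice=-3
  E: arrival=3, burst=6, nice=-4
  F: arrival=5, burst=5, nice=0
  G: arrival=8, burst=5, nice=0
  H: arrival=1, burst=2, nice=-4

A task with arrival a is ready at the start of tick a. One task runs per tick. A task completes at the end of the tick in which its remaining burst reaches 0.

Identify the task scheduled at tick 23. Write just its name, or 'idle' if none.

t=0: ready={A} → run A
t=1: ready={A,H} → run H
t=2: ready={A,B,H} → run H
t=3: ready={A,B,C,D,E} → run E
t=4: ready={A,B,C,D,E} → run E
t=5: ready={A,B,C,D,E,F} → run E
t=6: ready={A,B,C,D,E,F} → run E
t=7: ready={A,B,C,D,E,F} → run E
t=8: ready={A,B,C,D,E,F,G} → run E
t=9: ready={A,B,C,D,F,G} → run D
t=10: ready={A,B,C,D,F,G} → run D
t=11: ready={A,B,C,D,F,G} → run D
t=12: ready={A,B,C,D,F,G} → run D
t=13: ready={A,B,C,D,F,G} → run D
t=14: ready={A,B,C,D,F,G} → run D
t=15: ready={A,B,C,D,F,G} → run D
t=16: ready={A,B,C,D,F,G} → run D
t=17: ready={A,B,C,F,G} → run A
t=18: ready={A,B,C,F,G} → run A
t=19: ready={B,C,F,G} → run F
t=20: ready={B,C,F,G} → run F
t=21: ready={B,C,F,G} → run F
t=22: ready={B,C,F,G} → run F
t=23: ready={B,C,F,G} → run F
t=24: ready={B,C,G} → run G
t=25: ready={B,C,G} → run G
t=26: ready={B,C,G} → run G
t=27: ready={B,C,G} → run G
t=28: ready={B,C,G} → run G
t=29: ready={B,C} → run B
t=30: ready={B,C} → run B
t=31: ready={B,C} → run B
t=32: ready={B,C} → run B
t=33: ready={B,C} → run B
t=34: ready={B,C} → run B
t=35: ready={B,C} → run B
t=36: ready={C} → run C
t=37: ready={C} → run C
t=38: ready={C} → run C
t=39: ready={C} → run C
t=40: ready={C} → run C
t=41: ready={C} → run C
t=42: ready={C} → run C
t=43: ready={C} → run C
t=44: (idle)
t=45: (idle)
t=46: (idle)
t=47: (idle)
t=48: (idle)
t=49: (idle)

running at tick 23 = F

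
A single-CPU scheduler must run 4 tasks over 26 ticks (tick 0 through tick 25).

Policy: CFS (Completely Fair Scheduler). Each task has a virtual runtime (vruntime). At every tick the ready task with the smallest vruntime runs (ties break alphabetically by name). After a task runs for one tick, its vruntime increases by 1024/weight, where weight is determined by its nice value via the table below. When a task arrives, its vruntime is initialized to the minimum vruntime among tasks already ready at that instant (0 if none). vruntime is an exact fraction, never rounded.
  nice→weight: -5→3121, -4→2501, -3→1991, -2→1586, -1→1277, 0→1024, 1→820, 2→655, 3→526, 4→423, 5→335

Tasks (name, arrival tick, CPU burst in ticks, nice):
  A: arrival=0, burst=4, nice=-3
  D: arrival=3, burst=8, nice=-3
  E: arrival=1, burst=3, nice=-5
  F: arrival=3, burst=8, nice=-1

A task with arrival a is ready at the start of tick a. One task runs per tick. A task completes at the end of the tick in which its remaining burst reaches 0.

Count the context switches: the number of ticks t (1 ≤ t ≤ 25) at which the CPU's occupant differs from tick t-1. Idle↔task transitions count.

t=0: vr[A=0] → run A
t=1: vr[A=1024/1991 E=1024/1991] → run A
t=2: vr[A=2048/1991 E=1024/1991] → run E
t=3: vr[A=2048/1991 D=5234688/6213911 E=5234688/6213911 F=5234688/6213911] → run D
t=4: vr[A=2048/1991 D=8430592/6213911 E=5234688/6213911 F=5234688/6213911] → run E
t=5: vr[A=2048/1991 D=8430592/6213911 E=7273472/6213911 F=5234688/6213911] → run F
t=6: vr[A=2048/1991 D=8430592/6213911 E=7273472/6213911 F=13047741440/7935164347] → run A
t=7: vr[A=3072/1991 D=8430592/6213911 E=7273472/6213911 F=13047741440/7935164347] → run E
t=8: vr[A=3072/1991 D=8430592/6213911 F=13047741440/7935164347] → run D
t=9: vr[A=3072/1991 D=11626496/6213911 F=13047741440/7935164347] → run A
t=10: vr[D=11626496/6213911 F=13047741440/7935164347] → run F
t=11: vr[D=11626496/6213911 F=19410786304/7935164347] → run D
t=12: vr[D=14822400/6213911 F=19410786304/7935164347] → run D
t=13: vr[D=18018304/6213911 F=19410786304/7935164347] → run F
t=14: vr[D=18018304/6213911 F=25773831168/7935164347] → run D
t=15: vr[D=21214208/6213911 F=25773831168/7935164347] → run F
t=16: vr[D=21214208/6213911 F=32136876032/7935164347] → run D
t=17: vr[D=24410112/6213911 F=32136876032/7935164347] → run D
t=18: vr[D=27606016/6213911 F=32136876032/7935164347] → run F
t=19: vr[D=27606016/6213911 F=38499920896/7935164347] → run D
t=20: vr[F=38499920896/7935164347] → run F
t=21: vr[F=44862965760/7935164347] → run F
t=22: vr[F=51226010624/7935164347] → run F
t=23: (idle)
t=24: (idle)
t=25: (idle)

context switches = 18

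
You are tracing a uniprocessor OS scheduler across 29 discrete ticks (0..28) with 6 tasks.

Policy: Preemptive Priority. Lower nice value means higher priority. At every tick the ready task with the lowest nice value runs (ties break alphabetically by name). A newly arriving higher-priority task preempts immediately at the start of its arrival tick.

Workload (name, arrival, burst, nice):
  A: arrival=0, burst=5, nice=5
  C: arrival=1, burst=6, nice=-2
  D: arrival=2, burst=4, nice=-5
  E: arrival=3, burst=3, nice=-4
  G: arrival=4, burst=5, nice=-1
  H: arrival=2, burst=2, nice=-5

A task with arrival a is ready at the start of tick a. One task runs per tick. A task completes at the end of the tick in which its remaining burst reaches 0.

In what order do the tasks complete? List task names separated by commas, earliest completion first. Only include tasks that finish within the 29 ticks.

t=0: ready={A} → run A
t=1: ready={A,C} → run C
t=2: ready={A,C,D,H} → run D
t=3: ready={A,C,D,E,H} → run D
t=4: ready={A,C,D,E,G,H} → run D
t=5: ready={A,C,D,E,G,H} → run D
t=6: ready={A,C,E,G,H} → run H
t=7: ready={A,C,E,G,H} → run H
t=8: ready={A,C,E,G} → run E
t=9: ready={A,C,E,G} → run E
t=10: ready={A,C,E,G} → run E
t=11: ready={A,C,G} → run C
t=12: ready={A,C,G} → run C
t=13: ready={A,C,G} → run C
t=14: ready={A,C,G} → run C
t=15: ready={A,C,G} → run C
t=16: ready={A,G} → run G
t=17: ready={A,G} → run G
t=18: ready={A,G} → run G
t=19: ready={A,G} → run G
t=20: ready={A,G} → run G
t=21: ready={A} → run A
t=22: ready={A} → run A
t=23: ready={A} → run A
t=24: ready={A} → run A
t=25: (idle)
t=26: (idle)
t=27: (idle)
t=28: (idle)

completion order = D, H, E, C, G, A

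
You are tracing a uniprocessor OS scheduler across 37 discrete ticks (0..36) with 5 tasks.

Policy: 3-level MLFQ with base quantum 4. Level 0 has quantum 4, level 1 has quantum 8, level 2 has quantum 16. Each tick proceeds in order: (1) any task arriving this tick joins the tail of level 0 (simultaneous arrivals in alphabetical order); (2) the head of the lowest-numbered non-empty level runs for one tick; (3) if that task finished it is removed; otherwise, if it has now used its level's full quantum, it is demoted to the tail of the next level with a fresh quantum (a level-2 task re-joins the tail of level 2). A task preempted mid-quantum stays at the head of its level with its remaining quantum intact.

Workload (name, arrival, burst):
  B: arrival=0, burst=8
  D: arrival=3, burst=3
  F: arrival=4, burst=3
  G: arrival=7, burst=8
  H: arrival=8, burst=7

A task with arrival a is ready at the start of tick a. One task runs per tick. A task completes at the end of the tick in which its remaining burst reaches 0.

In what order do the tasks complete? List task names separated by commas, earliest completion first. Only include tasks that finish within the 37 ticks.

completion order = D, F, B, G, H

t=0: L0/L1/L2 = B/-/- → run B
t=1: L0/L1/L2 = B/-/- → run B
t=2: L0/L1/L2 = B/-/- → run B
t=3: L0/L1/L2 = BD/-/- → run B
t=4: L0/L1/L2 = DF/B/- → run D
t=5: L0/L1/L2 = DF/B/- → run D
t=6: L0/L1/L2 = DF/B/- → run D
t=7: L0/L1/L2 = FG/B/- → run F
t=8: L0/L1/L2 = FGH/B/- → run F
t=9: L0/L1/L2 = FGH/B/- → run F
t=10: L0/L1/L2 = GH/B/- → run G
t=11: L0/L1/L2 = GH/B/- → run G
t=12: L0/L1/L2 = GH/B/- → run G
t=13: L0/L1/L2 = GH/B/- → run G
t=14: L0/L1/L2 = H/BG/- → run H
t=15: L0/L1/L2 = H/BG/- → run H
t=16: L0/L1/L2 = H/BG/- → run H
t=17: L0/L1/L2 = H/BG/- → run H
t=18: L0/L1/L2 = -/BGH/- → run B
t=19: L0/L1/L2 = -/BGH/- → run B
t=20: L0/L1/L2 = -/BGH/- → run B
t=21: L0/L1/L2 = -/BGH/- → run B
t=22: L0/L1/L2 = -/GH/- → run G
t=23: L0/L1/L2 = -/GH/- → run G
t=24: L0/L1/L2 = -/GH/- → run G
t=25: L0/L1/L2 = -/GH/- → run G
t=26: L0/L1/L2 = -/H/- → run H
t=27: L0/L1/L2 = -/H/- → run H
t=28: L0/L1/L2 = -/H/- → run H
t=29: (idle)
t=30: (idle)
t=31: (idle)
t=32: (idle)
t=33: (idle)
t=34: (idle)
t=35: (idle)
t=36: (idle)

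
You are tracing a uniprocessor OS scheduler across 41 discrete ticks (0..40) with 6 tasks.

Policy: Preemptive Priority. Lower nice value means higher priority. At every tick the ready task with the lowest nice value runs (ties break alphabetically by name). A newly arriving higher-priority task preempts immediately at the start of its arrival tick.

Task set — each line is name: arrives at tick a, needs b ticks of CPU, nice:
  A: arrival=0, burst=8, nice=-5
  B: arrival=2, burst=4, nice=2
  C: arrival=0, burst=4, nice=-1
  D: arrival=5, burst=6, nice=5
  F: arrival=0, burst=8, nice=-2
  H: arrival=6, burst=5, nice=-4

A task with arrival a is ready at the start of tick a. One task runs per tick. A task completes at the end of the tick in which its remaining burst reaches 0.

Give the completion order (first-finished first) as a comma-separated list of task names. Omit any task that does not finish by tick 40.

completion order = A, H, F, C, B, D

t=0: ready={A,C,F} → run A
t=1: ready={A,C,F} → run A
t=2: ready={A,B,C,F} → run A
t=3: ready={A,B,C,F} → run A
t=4: ready={A,B,C,F} → run A
t=5: ready={A,B,C,D,F} → run A
t=6: ready={A,B,C,D,F,H} → run A
t=7: ready={A,B,C,D,F,H} → run A
t=8: ready={B,C,D,F,H} → run H
t=9: ready={B,C,D,F,H} → run H
t=10: ready={B,C,D,F,H} → run H
t=11: ready={B,C,D,F,H} → run H
t=12: ready={B,C,D,F,H} → run H
t=13: ready={B,C,D,F} → run F
t=14: ready={B,C,D,F} → run F
t=15: ready={B,C,D,F} → run F
t=16: ready={B,C,D,F} → run F
t=17: ready={B,C,D,F} → run F
t=18: ready={B,C,D,F} → run F
t=19: ready={B,C,D,F} → run F
t=20: ready={B,C,D,F} → run F
t=21: ready={B,C,D} → run C
t=22: ready={B,C,D} → run C
t=23: ready={B,C,D} → run C
t=24: ready={B,C,D} → run C
t=25: ready={B,D} → run B
t=26: ready={B,D} → run B
t=27: ready={B,D} → run B
t=28: ready={B,D} → run B
t=29: ready={D} → run D
t=30: ready={D} → run D
t=31: ready={D} → run D
t=32: ready={D} → run D
t=33: ready={D} → run D
t=34: ready={D} → run D
t=35: (idle)
t=36: (idle)
t=37: (idle)
t=38: (idle)
t=39: (idle)
t=40: (idle)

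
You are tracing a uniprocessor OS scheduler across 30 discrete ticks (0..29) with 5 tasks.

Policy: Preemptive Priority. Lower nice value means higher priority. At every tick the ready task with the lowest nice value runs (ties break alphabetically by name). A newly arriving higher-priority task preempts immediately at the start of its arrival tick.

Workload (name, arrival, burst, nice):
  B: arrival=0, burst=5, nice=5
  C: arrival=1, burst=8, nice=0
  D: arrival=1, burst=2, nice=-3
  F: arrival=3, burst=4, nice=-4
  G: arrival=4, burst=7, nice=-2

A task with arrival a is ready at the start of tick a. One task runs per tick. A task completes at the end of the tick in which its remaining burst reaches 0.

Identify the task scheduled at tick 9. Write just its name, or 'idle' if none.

running at tick 9 = G

t=0: ready={B} → run B
t=1: ready={B,C,D} → run D
t=2: ready={B,C,D} → run D
t=3: ready={B,C,F} → run F
t=4: ready={B,C,F,G} → run F
t=5: ready={B,C,F,G} → run F
t=6: ready={B,C,F,G} → run F
t=7: ready={B,C,G} → run G
t=8: ready={B,C,G} → run G
t=9: ready={B,C,G} → run G
t=10: ready={B,C,G} → run G
t=11: ready={B,C,G} → run G
t=12: ready={B,C,G} → run G
t=13: ready={B,C,G} → run G
t=14: ready={B,C} → run C
t=15: ready={B,C} → run C
t=16: ready={B,C} → run C
t=17: ready={B,C} → run C
t=18: ready={B,C} → run C
t=19: ready={B,C} → run C
t=20: ready={B,C} → run C
t=21: ready={B,C} → run C
t=22: ready={B} → run B
t=23: ready={B} → run B
t=24: ready={B} → run B
t=25: ready={B} → run B
t=26: (idle)
t=27: (idle)
t=28: (idle)
t=29: (idle)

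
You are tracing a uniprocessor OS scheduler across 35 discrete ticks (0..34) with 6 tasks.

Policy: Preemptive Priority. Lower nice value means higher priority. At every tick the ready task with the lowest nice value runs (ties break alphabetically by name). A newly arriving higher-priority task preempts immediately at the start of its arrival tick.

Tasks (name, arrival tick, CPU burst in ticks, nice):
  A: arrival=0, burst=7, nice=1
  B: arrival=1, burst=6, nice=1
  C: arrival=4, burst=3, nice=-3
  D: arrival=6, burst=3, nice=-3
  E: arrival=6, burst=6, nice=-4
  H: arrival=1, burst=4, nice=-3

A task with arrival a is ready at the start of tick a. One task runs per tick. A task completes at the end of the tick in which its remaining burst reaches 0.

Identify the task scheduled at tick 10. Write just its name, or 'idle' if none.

t=0: ready={A} → run A
t=1: ready={A,B,H} → run H
t=2: ready={A,B,H} → run H
t=3: ready={A,B,H} → run H
t=4: ready={A,B,C,H} → run C
t=5: ready={A,B,C,H} → run C
t=6: ready={A,B,C,D,E,H} → run E
t=7: ready={A,B,C,D,E,H} → run E
t=8: ready={A,B,C,D,E,H} → run E
t=9: ready={A,B,C,D,E,H} → run E
t=10: ready={A,B,C,D,E,H} → run E
t=11: ready={A,B,C,D,E,H} → run E
t=12: ready={A,B,C,D,H} → run C
t=13: ready={A,B,D,H} → run D
t=14: ready={A,B,D,H} → run D
t=15: ready={A,B,D,H} → run D
t=16: ready={A,B,H} → run H
t=17: ready={A,B} → run A
t=18: ready={A,B} → run A
t=19: ready={A,B} → run A
t=20: ready={A,B} → run A
t=21: ready={A,B} → run A
t=22: ready={A,B} → run A
t=23: ready={B} → run B
t=24: ready={B} → run B
t=25: ready={B} → run B
t=26: ready={B} → run B
t=27: ready={B} → run B
t=28: ready={B} → run B
t=29: (idle)
t=30: (idle)
t=31: (idle)
t=32: (idle)
t=33: (idle)
t=34: (idle)

running at tick 10 = E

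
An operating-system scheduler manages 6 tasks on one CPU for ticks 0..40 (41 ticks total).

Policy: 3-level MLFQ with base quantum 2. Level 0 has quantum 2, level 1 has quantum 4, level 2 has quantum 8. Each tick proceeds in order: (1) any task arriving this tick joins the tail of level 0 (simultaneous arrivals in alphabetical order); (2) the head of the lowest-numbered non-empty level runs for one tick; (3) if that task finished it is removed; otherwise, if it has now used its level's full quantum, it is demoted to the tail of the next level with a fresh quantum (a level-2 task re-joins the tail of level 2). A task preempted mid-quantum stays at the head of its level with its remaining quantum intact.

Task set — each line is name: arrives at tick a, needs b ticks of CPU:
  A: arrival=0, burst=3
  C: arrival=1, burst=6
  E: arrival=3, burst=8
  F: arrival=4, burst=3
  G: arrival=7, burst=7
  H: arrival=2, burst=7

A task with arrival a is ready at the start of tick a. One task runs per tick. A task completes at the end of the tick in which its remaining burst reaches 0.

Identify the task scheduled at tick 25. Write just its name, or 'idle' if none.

running at tick 25 = F

t=0: L0/L1/L2 = A/-/- → run A
t=1: L0/L1/L2 = AC/-/- → run A
t=2: L0/L1/L2 = CH/A/- → run C
t=3: L0/L1/L2 = CHE/A/- → run C
t=4: L0/L1/L2 = HEF/AC/- → run H
t=5: L0/L1/L2 = HEF/AC/- → run H
t=6: L0/L1/L2 = EF/ACH/- → run E
t=7: L0/L1/L2 = EFG/ACH/- → run E
t=8: L0/L1/L2 = FG/ACHE/- → run F
t=9: L0/L1/L2 = FG/ACHE/- → run F
t=10: L0/L1/L2 = G/ACHEF/- → run G
t=11: L0/L1/L2 = G/ACHEF/- → run G
t=12: L0/L1/L2 = -/ACHEFG/- → run A
t=13: L0/L1/L2 = -/CHEFG/- → run C
t=14: L0/L1/L2 = -/CHEFG/- → run C
t=15: L0/L1/L2 = -/CHEFG/- → run C
t=16: L0/L1/L2 = -/CHEFG/- → run C
t=17: L0/L1/L2 = -/HEFG/- → run H
t=18: L0/L1/L2 = -/HEFG/- → run H
t=19: L0/L1/L2 = -/HEFG/- → run H
t=20: L0/L1/L2 = -/HEFG/- → run H
t=21: L0/L1/L2 = -/EFG/H → run E
t=22: L0/L1/L2 = -/EFG/H → run E
t=23: L0/L1/L2 = -/EFG/H → run E
t=24: L0/L1/L2 = -/EFG/H → run E
t=25: L0/L1/L2 = -/FG/HE → run F
t=26: L0/L1/L2 = -/G/HE → run G
t=27: L0/L1/L2 = -/G/HE → run G
t=28: L0/L1/L2 = -/G/HE → run G
t=29: L0/L1/L2 = -/G/HE → run G
t=30: L0/L1/L2 = -/-/HEG → run H
t=31: L0/L1/L2 = -/-/EG → run E
t=32: L0/L1/L2 = -/-/EG → run E
t=33: L0/L1/L2 = -/-/G → run G
t=34: (idle)
t=35: (idle)
t=36: (idle)
t=37: (idle)
t=38: (idle)
t=39: (idle)
t=40: (idle)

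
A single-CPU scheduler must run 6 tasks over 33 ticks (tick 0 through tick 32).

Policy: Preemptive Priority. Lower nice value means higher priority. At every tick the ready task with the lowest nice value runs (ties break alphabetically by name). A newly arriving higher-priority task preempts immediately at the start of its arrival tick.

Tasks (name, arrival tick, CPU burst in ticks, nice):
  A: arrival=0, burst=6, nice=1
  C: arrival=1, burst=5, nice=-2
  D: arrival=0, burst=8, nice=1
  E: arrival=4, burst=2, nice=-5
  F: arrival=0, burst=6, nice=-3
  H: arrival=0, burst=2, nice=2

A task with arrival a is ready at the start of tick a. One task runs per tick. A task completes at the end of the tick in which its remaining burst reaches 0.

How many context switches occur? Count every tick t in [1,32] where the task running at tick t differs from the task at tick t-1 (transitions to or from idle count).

context switches = 7

t=0: ready={A,D,F,H} → run F
t=1: ready={A,C,D,F,H} → run F
t=2: ready={A,C,D,F,H} → run F
t=3: ready={A,C,D,F,H} → run F
t=4: ready={A,C,D,E,F,H} → run E
t=5: ready={A,C,D,E,F,H} → run E
t=6: ready={A,C,D,F,H} → run F
t=7: ready={A,C,D,F,H} → run F
t=8: ready={A,C,D,H} → run C
t=9: ready={A,C,D,H} → run C
t=10: ready={A,C,D,H} → run C
t=11: ready={A,C,D,H} → run C
t=12: ready={A,C,D,H} → run C
t=13: ready={A,D,H} → run A
t=14: ready={A,D,H} → run A
t=15: ready={A,D,H} → run A
t=16: ready={A,D,H} → run A
t=17: ready={A,D,H} → run A
t=18: ready={A,D,H} → run A
t=19: ready={D,H} → run D
t=20: ready={D,H} → run D
t=21: ready={D,H} → run D
t=22: ready={D,H} → run D
t=23: ready={D,H} → run D
t=24: ready={D,H} → run D
t=25: ready={D,H} → run D
t=26: ready={D,H} → run D
t=27: ready={H} → run H
t=28: ready={H} → run H
t=29: (idle)
t=30: (idle)
t=31: (idle)
t=32: (idle)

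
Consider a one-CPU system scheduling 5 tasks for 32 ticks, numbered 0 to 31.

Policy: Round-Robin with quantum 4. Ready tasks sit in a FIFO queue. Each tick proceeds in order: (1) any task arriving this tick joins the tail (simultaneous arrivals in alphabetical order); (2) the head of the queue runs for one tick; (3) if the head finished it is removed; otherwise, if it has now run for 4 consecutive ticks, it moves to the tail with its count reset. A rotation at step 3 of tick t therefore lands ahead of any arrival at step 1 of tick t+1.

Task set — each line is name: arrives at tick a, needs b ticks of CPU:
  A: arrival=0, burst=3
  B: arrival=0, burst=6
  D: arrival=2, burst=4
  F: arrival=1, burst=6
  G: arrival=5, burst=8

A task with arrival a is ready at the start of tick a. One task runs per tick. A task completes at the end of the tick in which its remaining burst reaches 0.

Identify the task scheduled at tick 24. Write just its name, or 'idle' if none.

running at tick 24 = G

t=0: queue=[A,B] q_used=0 → run A
t=1: queue=[A,B,F] q_used=1 → run A
t=2: queue=[A,B,F,D] q_used=2 → run A
t=3: queue=[B,F,D] q_used=0 → run B
t=4: queue=[B,F,D] q_used=1 → run B
t=5: queue=[B,F,D,G] q_used=2 → run B
t=6: queue=[B,F,D,G] q_used=3 → run B
t=7: queue=[F,D,G,B] q_used=0 → run F
t=8: queue=[F,D,G,B] q_used=1 → run F
t=9: queue=[F,D,G,B] q_used=2 → run F
t=10: queue=[F,D,G,B] q_used=3 → run F
t=11: queue=[D,G,B,F] q_used=0 → run D
t=12: queue=[D,G,B,F] q_used=1 → run D
t=13: queue=[D,G,B,F] q_used=2 → run D
t=14: queue=[D,G,B,F] q_used=3 → run D
t=15: queue=[G,B,F] q_used=0 → run G
t=16: queue=[G,B,F] q_used=1 → run G
t=17: queue=[G,B,F] q_used=2 → run G
t=18: queue=[G,B,F] q_used=3 → run G
t=19: queue=[B,F,G] q_used=0 → run B
t=20: queue=[B,F,G] q_used=1 → run B
t=21: queue=[F,G] q_used=0 → run F
t=22: queue=[F,G] q_used=1 → run F
t=23: queue=[G] q_used=0 → run G
t=24: queue=[G] q_used=1 → run G
t=25: queue=[G] q_used=2 → run G
t=26: queue=[G] q_used=3 → run G
t=27: (idle)
t=28: (idle)
t=29: (idle)
t=30: (idle)
t=31: (idle)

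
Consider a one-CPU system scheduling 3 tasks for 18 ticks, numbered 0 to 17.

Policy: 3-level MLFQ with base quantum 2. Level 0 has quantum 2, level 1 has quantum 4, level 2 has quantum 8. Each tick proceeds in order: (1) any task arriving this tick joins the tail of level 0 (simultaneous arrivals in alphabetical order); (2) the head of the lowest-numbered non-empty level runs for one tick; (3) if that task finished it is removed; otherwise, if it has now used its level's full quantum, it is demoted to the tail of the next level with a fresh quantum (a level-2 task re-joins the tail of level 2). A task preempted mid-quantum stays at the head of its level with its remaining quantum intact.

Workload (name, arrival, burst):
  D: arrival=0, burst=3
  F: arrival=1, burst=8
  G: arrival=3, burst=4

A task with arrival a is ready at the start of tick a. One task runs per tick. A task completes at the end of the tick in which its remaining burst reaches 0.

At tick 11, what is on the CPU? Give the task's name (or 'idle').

t=0: L0/L1/L2 = D/-/- → run D
t=1: L0/L1/L2 = DF/-/- → run D
t=2: L0/L1/L2 = F/D/- → run F
t=3: L0/L1/L2 = FG/D/- → run F
t=4: L0/L1/L2 = G/DF/- → run G
t=5: L0/L1/L2 = G/DF/- → run G
t=6: L0/L1/L2 = -/DFG/- → run D
t=7: L0/L1/L2 = -/FG/- → run F
t=8: L0/L1/L2 = -/FG/- → run F
t=9: L0/L1/L2 = -/FG/- → run F
t=10: L0/L1/L2 = -/FG/- → run F
t=11: L0/L1/L2 = -/G/F → run G
t=12: L0/L1/L2 = -/G/F → run G
t=13: L0/L1/L2 = -/-/F → run F
t=14: L0/L1/L2 = -/-/F → run F
t=15: (idle)
t=16: (idle)
t=17: (idle)

running at tick 11 = G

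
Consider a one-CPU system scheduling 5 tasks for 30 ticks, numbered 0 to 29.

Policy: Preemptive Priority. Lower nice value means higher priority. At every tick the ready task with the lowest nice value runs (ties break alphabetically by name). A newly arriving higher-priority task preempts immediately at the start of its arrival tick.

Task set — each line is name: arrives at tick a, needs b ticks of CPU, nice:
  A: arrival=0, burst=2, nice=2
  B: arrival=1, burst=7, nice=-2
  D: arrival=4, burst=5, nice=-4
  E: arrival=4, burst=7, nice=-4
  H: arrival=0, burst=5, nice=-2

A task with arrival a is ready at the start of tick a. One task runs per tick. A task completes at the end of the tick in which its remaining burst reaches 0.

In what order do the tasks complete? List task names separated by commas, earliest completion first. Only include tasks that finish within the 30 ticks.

t=0: ready={A,H} → run H
t=1: ready={A,B,H} → run B
t=2: ready={A,B,H} → run B
t=3: ready={A,B,H} → run B
t=4: ready={A,B,D,E,H} → run D
t=5: ready={A,B,D,E,H} → run D
t=6: ready={A,B,D,E,H} → run D
t=7: ready={A,B,D,E,H} → run D
t=8: ready={A,B,D,E,H} → run D
t=9: ready={A,B,E,H} → run E
t=10: ready={A,B,E,H} → run E
t=11: ready={A,B,E,H} → run E
t=12: ready={A,B,E,H} → run E
t=13: ready={A,B,E,H} → run E
t=14: ready={A,B,E,H} → run E
t=15: ready={A,B,E,H} → run E
t=16: ready={A,B,H} → run B
t=17: ready={A,B,H} → run B
t=18: ready={A,B,H} → run B
t=19: ready={A,B,H} → run B
t=20: ready={A,H} → run H
t=21: ready={A,H} → run H
t=22: ready={A,H} → run H
t=23: ready={A,H} → run H
t=24: ready={A} → run A
t=25: ready={A} → run A
t=26: (idle)
t=27: (idle)
t=28: (idle)
t=29: (idle)

completion order = D, E, B, H, A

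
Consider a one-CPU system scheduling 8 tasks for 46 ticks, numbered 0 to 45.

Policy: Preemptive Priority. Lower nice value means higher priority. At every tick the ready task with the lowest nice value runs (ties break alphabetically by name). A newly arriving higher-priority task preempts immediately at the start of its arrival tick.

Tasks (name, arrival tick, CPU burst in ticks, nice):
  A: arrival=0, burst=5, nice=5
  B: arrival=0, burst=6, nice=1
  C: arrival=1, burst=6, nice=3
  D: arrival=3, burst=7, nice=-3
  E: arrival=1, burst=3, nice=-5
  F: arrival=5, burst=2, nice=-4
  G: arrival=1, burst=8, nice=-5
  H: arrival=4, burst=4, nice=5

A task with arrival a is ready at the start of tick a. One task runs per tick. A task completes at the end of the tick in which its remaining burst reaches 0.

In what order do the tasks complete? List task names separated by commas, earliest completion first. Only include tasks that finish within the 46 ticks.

completion order = E, G, F, D, B, C, A, H

t=0: ready={A,B} → run B
t=1: ready={A,B,C,E,G} → run E
t=2: ready={A,B,C,E,G} → run E
t=3: ready={A,B,C,D,E,G} → run E
t=4: ready={A,B,C,D,G,H} → run G
t=5: ready={A,B,C,D,F,G,H} → run G
t=6: ready={A,B,C,D,F,G,H} → run G
t=7: ready={A,B,C,D,F,G,H} → run G
t=8: ready={A,B,C,D,F,G,H} → run G
t=9: ready={A,B,C,D,F,G,H} → run G
t=10: ready={A,B,C,D,F,G,H} → run G
t=11: ready={A,B,C,D,F,G,H} → run G
t=12: ready={A,B,C,D,F,H} → run F
t=13: ready={A,B,C,D,F,H} → run F
t=14: ready={A,B,C,D,H} → run D
t=15: ready={A,B,C,D,H} → run D
t=16: ready={A,B,C,D,H} → run D
t=17: ready={A,B,C,D,H} → run D
t=18: ready={A,B,C,D,H} → run D
t=19: ready={A,B,C,D,H} → run D
t=20: ready={A,B,C,D,H} → run D
t=21: ready={A,B,C,H} → run B
t=22: ready={A,B,C,H} → run B
t=23: ready={A,B,C,H} → run B
t=24: ready={A,B,C,H} → run B
t=25: ready={A,B,C,H} → run B
t=26: ready={A,C,H} → run C
t=27: ready={A,C,H} → run C
t=28: ready={A,C,H} → run C
t=29: ready={A,C,H} → run C
t=30: ready={A,C,H} → run C
t=31: ready={A,C,H} → run C
t=32: ready={A,H} → run A
t=33: ready={A,H} → run A
t=34: ready={A,H} → run A
t=35: ready={A,H} → run A
t=36: ready={A,H} → run A
t=37: ready={H} → run H
t=38: ready={H} → run H
t=39: ready={H} → run H
t=40: ready={H} → run H
t=41: (idle)
t=42: (idle)
t=43: (idle)
t=44: (idle)
t=45: (idle)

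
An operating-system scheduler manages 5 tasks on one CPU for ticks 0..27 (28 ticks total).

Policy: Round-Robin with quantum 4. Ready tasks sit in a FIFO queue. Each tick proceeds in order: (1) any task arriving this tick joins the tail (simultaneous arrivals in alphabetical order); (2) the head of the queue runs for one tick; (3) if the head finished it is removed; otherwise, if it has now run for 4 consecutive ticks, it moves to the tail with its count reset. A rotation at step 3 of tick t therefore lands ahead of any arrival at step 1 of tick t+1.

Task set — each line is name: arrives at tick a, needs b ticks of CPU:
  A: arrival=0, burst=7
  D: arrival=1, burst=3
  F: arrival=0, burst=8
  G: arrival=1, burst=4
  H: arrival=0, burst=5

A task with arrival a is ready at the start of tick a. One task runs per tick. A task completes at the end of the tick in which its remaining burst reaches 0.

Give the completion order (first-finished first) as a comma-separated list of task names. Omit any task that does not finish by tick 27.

completion order = D, G, A, F, H

t=0: queue=[A,F,H] q_used=0 → run A
t=1: queue=[A,F,H,D,G] q_used=1 → run A
t=2: queue=[A,F,H,D,G] q_used=2 → run A
t=3: queue=[A,F,H,D,G] q_used=3 → run A
t=4: queue=[F,H,D,G,A] q_used=0 → run F
t=5: queue=[F,H,D,G,A] q_used=1 → run F
t=6: queue=[F,H,D,G,A] q_used=2 → run F
t=7: queue=[F,H,D,G,A] q_used=3 → run F
t=8: queue=[H,D,G,A,F] q_used=0 → run H
t=9: queue=[H,D,G,A,F] q_used=1 → run H
t=10: queue=[H,D,G,A,F] q_used=2 → run H
t=11: queue=[H,D,G,A,F] q_used=3 → run H
t=12: queue=[D,G,A,F,H] q_used=0 → run D
t=13: queue=[D,G,A,F,H] q_used=1 → run D
t=14: queue=[D,G,A,F,H] q_used=2 → run D
t=15: queue=[G,A,F,H] q_used=0 → run G
t=16: queue=[G,A,F,H] q_used=1 → run G
t=17: queue=[G,A,F,H] q_used=2 → run G
t=18: queue=[G,A,F,H] q_used=3 → run G
t=19: queue=[A,F,H] q_used=0 → run A
t=20: queue=[A,F,H] q_used=1 → run A
t=21: queue=[A,F,H] q_used=2 → run A
t=22: queue=[F,H] q_used=0 → run F
t=23: queue=[F,H] q_used=1 → run F
t=24: queue=[F,H] q_used=2 → run F
t=25: queue=[F,H] q_used=3 → run F
t=26: queue=[H] q_used=0 → run H
t=27: (idle)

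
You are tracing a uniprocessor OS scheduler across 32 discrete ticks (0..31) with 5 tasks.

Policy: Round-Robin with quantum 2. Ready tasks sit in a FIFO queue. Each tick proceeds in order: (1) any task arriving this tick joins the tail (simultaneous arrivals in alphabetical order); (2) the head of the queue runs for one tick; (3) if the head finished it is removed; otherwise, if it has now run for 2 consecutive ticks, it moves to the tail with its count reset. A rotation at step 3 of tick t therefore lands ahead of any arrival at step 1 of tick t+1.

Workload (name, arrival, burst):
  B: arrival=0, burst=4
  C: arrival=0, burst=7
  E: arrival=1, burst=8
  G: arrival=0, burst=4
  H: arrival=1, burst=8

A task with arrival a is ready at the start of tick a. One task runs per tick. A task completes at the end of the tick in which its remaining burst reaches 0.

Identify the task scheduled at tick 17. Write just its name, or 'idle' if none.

running at tick 17 = E

t=0: queue=[B,C,G] q_used=0 → run B
t=1: queue=[B,C,G,E,H] q_used=1 → run B
t=2: queue=[C,G,E,H,B] q_used=0 → run C
t=3: queue=[C,G,E,H,B] q_used=1 → run C
t=4: queue=[G,E,H,B,C] q_used=0 → run G
t=5: queue=[G,E,H,B,C] q_used=1 → run G
t=6: queue=[E,H,B,C,G] q_used=0 → run E
t=7: queue=[E,H,B,C,G] q_used=1 → run E
t=8: queue=[H,B,C,G,E] q_used=0 → run H
t=9: queue=[H,B,C,G,E] q_used=1 → run H
t=10: queue=[B,C,G,E,H] q_used=0 → run B
t=11: queue=[B,C,G,E,H] q_used=1 → run B
t=12: queue=[C,G,E,H] q_used=0 → run C
t=13: queue=[C,G,E,H] q_used=1 → run C
t=14: queue=[G,E,H,C] q_used=0 → run G
t=15: queue=[G,E,H,C] q_used=1 → run G
t=16: queue=[E,H,C] q_used=0 → run E
t=17: queue=[E,H,C] q_used=1 → run E
t=18: queue=[H,C,E] q_used=0 → run H
t=19: queue=[H,C,E] q_used=1 → run H
t=20: queue=[C,E,H] q_used=0 → run C
t=21: queue=[C,E,H] q_used=1 → run C
t=22: queue=[E,H,C] q_used=0 → run E
t=23: queue=[E,H,C] q_used=1 → run E
t=24: queue=[H,C,E] q_used=0 → run H
t=25: queue=[H,C,E] q_used=1 → run H
t=26: queue=[C,E,H] q_used=0 → run C
t=27: queue=[E,H] q_used=0 → run E
t=28: queue=[E,H] q_used=1 → run E
t=29: queue=[H] q_used=0 → run H
t=30: queue=[H] q_used=1 → run H
t=31: (idle)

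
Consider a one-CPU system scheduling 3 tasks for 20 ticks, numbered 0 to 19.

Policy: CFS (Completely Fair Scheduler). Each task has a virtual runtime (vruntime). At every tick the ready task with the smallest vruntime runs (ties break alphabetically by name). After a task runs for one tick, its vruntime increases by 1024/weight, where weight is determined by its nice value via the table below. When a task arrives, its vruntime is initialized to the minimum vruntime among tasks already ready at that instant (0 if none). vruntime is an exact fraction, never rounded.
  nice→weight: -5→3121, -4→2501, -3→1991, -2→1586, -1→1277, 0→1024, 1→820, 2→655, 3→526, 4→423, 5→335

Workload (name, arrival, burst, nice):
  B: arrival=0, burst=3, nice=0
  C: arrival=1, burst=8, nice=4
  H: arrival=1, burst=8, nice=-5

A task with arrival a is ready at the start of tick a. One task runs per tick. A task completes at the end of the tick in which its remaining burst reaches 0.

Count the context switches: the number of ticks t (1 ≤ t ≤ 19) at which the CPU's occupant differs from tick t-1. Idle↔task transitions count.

context switches = 6

t=0: vr[B=0] → run B
t=1: vr[B=1 C=1 H=1] → run B
t=2: vr[B=2 C=1 H=1] → run C
t=3: vr[B=2 C=1447/423 H=1] → run H
t=4: vr[B=2 C=1447/423 H=4145/3121] → run H
t=5: vr[B=2 C=1447/423 H=5169/3121] → run H
t=6: vr[B=2 C=1447/423 H=6193/3121] → run H
t=7: vr[B=2 C=1447/423 H=7217/3121] → run B
t=8: vr[C=1447/423 H=7217/3121] → run H
t=9: vr[C=1447/423 H=8241/3121] → run H
t=10: vr[C=1447/423 H=9265/3121] → run H
t=11: vr[C=1447/423 H=10289/3121] → run H
t=12: vr[C=1447/423] → run C
t=13: vr[C=2471/423] → run C
t=14: vr[C=1165/141] → run C
t=15: vr[C=4519/423] → run C
t=16: vr[C=5543/423] → run C
t=17: vr[C=2189/141] → run C
t=18: vr[C=7591/423] → run C
t=19: (idle)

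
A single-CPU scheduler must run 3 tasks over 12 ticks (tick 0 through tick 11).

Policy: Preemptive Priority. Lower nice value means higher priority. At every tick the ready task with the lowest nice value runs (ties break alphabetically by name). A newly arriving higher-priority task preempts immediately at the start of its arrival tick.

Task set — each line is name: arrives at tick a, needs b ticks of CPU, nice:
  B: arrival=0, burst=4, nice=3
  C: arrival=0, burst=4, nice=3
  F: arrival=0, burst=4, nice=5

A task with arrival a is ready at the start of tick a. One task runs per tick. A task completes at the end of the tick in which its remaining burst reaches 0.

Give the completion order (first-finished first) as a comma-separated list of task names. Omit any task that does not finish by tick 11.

completion order = B, C, F

t=0: ready={B,C,F} → run B
t=1: ready={B,C,F} → run B
t=2: ready={B,C,F} → run B
t=3: ready={B,C,F} → run B
t=4: ready={C,F} → run C
t=5: ready={C,F} → run C
t=6: ready={C,F} → run C
t=7: ready={C,F} → run C
t=8: ready={F} → run F
t=9: ready={F} → run F
t=10: ready={F} → run F
t=11: ready={F} → run F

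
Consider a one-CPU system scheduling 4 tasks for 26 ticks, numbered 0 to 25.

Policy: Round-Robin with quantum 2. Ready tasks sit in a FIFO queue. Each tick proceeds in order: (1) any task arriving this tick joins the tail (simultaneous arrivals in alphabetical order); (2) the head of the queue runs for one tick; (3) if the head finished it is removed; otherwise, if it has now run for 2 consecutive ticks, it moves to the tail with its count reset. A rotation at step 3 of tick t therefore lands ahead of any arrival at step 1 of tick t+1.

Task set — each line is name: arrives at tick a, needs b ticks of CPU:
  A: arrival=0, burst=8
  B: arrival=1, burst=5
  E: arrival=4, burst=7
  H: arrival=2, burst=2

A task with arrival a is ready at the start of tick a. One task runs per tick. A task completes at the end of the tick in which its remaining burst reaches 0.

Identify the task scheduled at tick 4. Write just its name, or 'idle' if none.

t=0: queue=[A] q_used=0 → run A
t=1: queue=[A,B] q_used=1 → run A
t=2: queue=[B,A,H] q_used=0 → run B
t=3: queue=[B,A,H] q_used=1 → run B
t=4: queue=[A,H,B,E] q_used=0 → run A
t=5: queue=[A,H,B,E] q_used=1 → run A
t=6: queue=[H,B,E,A] q_used=0 → run H
t=7: queue=[H,B,E,A] q_used=1 → run H
t=8: queue=[B,E,A] q_used=0 → run B
t=9: queue=[B,E,A] q_used=1 → run B
t=10: queue=[E,A,B] q_used=0 → run E
t=11: queue=[E,A,B] q_used=1 → run E
t=12: queue=[A,B,E] q_used=0 → run A
t=13: queue=[A,B,E] q_used=1 → run A
t=14: queue=[B,E,A] q_used=0 → run B
t=15: queue=[E,A] q_used=0 → run E
t=16: queue=[E,A] q_used=1 → run E
t=17: queue=[A,E] q_used=0 → run A
t=18: queue=[A,E] q_used=1 → run A
t=19: queue=[E] q_used=0 → run E
t=20: queue=[E] q_used=1 → run E
t=21: queue=[E] q_used=0 → run E
t=22: (idle)
t=23: (idle)
t=24: (idle)
t=25: (idle)

running at tick 4 = A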